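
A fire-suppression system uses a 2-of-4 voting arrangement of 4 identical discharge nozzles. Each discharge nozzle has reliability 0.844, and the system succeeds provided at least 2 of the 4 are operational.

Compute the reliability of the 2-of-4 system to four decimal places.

0.9866

R = Σ_{i=2}^{4} C(4,i) p^i (1−p)^{4−i} with p = 0.844
C(4,2)·0.844^2·0.156^2 = 0.104012
C(4,3)·0.844^3·0.156^1 = 0.375156
C(4,4)·0.844^4·0.156^0 = 0.507423
Sum = 0.9866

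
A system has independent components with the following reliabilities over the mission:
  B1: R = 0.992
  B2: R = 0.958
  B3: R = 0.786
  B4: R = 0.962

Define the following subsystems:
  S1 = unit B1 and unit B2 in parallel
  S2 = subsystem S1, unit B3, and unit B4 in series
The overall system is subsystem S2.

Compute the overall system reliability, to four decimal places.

Parallel (B1 and B2): 1 − (1 − 0.992000)(1 − 0.958000) = 0.999664
Series ([0.999664], B3, and B4): 0.999664 × 0.786000 × 0.962000 = 0.7559

0.7559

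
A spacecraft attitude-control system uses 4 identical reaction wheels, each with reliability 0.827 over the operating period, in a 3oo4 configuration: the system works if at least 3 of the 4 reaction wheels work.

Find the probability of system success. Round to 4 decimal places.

0.8592

R = Σ_{i=3}^{4} C(4,i) p^i (1−p)^{4−i} with p = 0.827
C(4,3)·0.827^3·0.173^1 = 0.391402
C(4,4)·0.827^4·0.173^0 = 0.467759
Sum = 0.8592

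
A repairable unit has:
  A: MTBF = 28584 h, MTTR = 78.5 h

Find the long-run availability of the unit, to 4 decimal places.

0.9973

A(A) = MTBF/(MTBF+MTTR) = 28584/(28584+78.5) = 0.9973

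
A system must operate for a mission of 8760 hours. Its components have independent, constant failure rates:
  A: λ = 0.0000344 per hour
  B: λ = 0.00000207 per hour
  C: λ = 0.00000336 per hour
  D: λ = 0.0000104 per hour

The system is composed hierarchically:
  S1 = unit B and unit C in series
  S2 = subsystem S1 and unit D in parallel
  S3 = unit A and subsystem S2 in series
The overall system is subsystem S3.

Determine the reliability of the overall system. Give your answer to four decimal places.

R(A) = exp(−0.0000344 × 8760) = 0.739823
R(B) = exp(−0.00000207 × 8760) = 0.982030
R(C) = exp(−0.00000336 × 8760) = 0.970995
R(D) = exp(−0.0000104 × 8760) = 0.912923
Series (B and C): 0.982030 × 0.970995 = 0.953546
Parallel ([0.953546] and D): 1 − (1 − 0.953546)(1 − 0.912923) = 0.995955
Series (A and [0.995955]): 0.739823 × 0.995955 = 0.7368

0.7368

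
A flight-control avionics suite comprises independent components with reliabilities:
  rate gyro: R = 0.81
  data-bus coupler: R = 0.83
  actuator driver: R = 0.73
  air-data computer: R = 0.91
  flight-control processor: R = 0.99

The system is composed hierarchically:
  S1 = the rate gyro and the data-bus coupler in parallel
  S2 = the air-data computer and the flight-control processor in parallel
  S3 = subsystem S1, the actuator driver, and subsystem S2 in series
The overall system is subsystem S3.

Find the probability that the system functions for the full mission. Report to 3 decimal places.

0.706

Parallel (rate gyro and data-bus coupler): 1 − (1 − 0.81000)(1 − 0.83000) = 0.96770
Parallel (air-data computer and flight-control processor): 1 − (1 − 0.91000)(1 − 0.99000) = 0.99910
Series ([0.96770], actuator driver, and [0.99910]): 0.96770 × 0.73000 × 0.99910 = 0.706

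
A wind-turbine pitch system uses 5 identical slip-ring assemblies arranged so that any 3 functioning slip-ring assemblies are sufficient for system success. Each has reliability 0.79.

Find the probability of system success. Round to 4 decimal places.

0.9341

R = Σ_{i=3}^{5} C(5,i) p^i (1−p)^{5−i} with p = 0.79
C(5,3)·0.79^3·0.21^2 = 0.217430
C(5,4)·0.79^4·0.21^1 = 0.408976
C(5,5)·0.79^5·0.21^0 = 0.307706
Sum = 0.9341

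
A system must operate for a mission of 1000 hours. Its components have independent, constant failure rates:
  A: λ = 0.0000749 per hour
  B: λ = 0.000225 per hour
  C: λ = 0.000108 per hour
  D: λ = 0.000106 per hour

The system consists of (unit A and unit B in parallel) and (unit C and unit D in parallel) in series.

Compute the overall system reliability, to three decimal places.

R(A) = exp(−0.0000749 × 1000) = 0.92784
R(B) = exp(−0.000225 × 1000) = 0.79852
R(C) = exp(−0.000108 × 1000) = 0.89763
R(D) = exp(−0.000106 × 1000) = 0.89942
Parallel (A and B): 1 − (1 − 0.92784)(1 − 0.79852) = 0.98546
Parallel (C and D): 1 − (1 − 0.89763)(1 − 0.89942) = 0.98970
Series ([0.98546] and [0.98970]): 0.98546 × 0.98970 = 0.975

0.975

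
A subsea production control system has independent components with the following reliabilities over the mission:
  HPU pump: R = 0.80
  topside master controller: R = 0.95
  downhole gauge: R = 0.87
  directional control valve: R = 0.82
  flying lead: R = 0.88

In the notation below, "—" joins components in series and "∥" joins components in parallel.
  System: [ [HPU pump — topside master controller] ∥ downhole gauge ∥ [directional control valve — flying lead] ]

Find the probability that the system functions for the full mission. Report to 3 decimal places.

0.991

Series (HPU pump and topside master controller): 0.80000 × 0.95000 = 0.76000
Series (directional control valve and flying lead): 0.82000 × 0.88000 = 0.72160
Parallel ([0.76000], downhole gauge, and [0.72160]): 1 − (1 − 0.76000)(1 − 0.87000)(1 − 0.72160) = 0.991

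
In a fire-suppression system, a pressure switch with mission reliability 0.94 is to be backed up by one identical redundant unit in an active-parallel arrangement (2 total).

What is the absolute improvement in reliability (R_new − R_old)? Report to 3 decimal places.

R_before = 0.94
R_after = 1 − (1 − 0.94)^2 = 0.996
ΔR = 0.996 − 0.94 = 0.056

0.056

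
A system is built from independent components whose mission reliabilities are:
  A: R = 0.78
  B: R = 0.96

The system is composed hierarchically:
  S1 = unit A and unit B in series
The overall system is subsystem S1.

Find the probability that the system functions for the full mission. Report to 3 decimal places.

Series (A and B): 0.78000 × 0.96000 = 0.749

0.749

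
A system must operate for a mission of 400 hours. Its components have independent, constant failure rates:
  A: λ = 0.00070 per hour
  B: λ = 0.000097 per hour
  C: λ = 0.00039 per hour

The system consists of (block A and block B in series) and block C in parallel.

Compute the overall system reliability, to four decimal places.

R(A) = exp(−0.00070 × 400) = 0.755784
R(B) = exp(−0.000097 × 400) = 0.961943
R(C) = exp(−0.00039 × 400) = 0.855559
Series (A and B): 0.755784 × 0.961943 = 0.727021
Parallel ([0.727021] and C): 1 − (1 − 0.727021)(1 − 0.855559) = 0.9606

0.9606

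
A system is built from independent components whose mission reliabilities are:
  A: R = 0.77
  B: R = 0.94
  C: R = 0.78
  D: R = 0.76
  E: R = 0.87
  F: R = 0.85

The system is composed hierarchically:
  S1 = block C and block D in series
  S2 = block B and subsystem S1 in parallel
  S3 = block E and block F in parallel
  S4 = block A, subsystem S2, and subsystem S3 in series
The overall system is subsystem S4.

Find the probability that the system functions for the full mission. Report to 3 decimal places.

0.737

Series (C and D): 0.78000 × 0.76000 = 0.59280
Parallel (B and [0.59280]): 1 − (1 − 0.94000)(1 − 0.59280) = 0.97557
Parallel (E and F): 1 − (1 − 0.87000)(1 − 0.85000) = 0.98050
Series (A, [0.97557], and [0.98050]): 0.77000 × 0.97557 × 0.98050 = 0.737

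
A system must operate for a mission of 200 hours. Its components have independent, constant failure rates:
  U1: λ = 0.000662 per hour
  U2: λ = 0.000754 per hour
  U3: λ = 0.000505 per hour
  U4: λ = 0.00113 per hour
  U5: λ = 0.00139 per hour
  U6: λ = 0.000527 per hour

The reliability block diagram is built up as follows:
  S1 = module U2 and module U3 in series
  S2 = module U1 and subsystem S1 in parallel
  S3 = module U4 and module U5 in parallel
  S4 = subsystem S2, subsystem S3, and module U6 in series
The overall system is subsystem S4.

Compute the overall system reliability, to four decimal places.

0.8322

R(U1) = exp(−0.000662 × 200) = 0.875991
R(U2) = exp(−0.000754 × 200) = 0.860020
R(U3) = exp(−0.000505 × 200) = 0.903933
R(U4) = exp(−0.00113 × 200) = 0.797718
R(U5) = exp(−0.00139 × 200) = 0.757297
R(U6) = exp(−0.000527 × 200) = 0.899964
Series (U2 and U3): 0.860020 × 0.903933 = 0.777400
Parallel (U1 and [0.777400]): 1 − (1 − 0.875991)(1 − 0.777400) = 0.972396
Parallel (U4 and U5): 1 − (1 − 0.797718)(1 − 0.757297) = 0.950906
Series ([0.972396], [0.950906], and U6): 0.972396 × 0.950906 × 0.899964 = 0.8322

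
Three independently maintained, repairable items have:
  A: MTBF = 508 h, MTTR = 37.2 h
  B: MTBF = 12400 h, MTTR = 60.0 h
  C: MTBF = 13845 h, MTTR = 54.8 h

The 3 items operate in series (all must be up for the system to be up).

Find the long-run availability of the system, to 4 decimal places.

A(A) = MTBF/(MTBF+MTTR) = 508/(508+37.2) = 0.931768
A(B) = MTBF/(MTBF+MTTR) = 12400/(12400+60.0) = 0.995185
A(C) = MTBF/(MTBF+MTTR) = 13845/(13845+54.8) = 0.996057
Series availability: 0.931768 × 0.995185 × 0.996057 = 0.9236

0.9236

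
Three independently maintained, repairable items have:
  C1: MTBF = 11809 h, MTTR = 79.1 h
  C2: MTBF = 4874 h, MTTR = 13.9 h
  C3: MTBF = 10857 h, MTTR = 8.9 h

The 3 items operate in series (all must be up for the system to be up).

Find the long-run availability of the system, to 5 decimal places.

0.98971

A(C1) = MTBF/(MTBF+MTTR) = 11809/(11809+79.1) = 0.993346
A(C2) = MTBF/(MTBF+MTTR) = 4874/(4874+13.9) = 0.997156
A(C3) = MTBF/(MTBF+MTTR) = 10857/(10857+8.9) = 0.999181
Series availability: 0.993346 × 0.997156 × 0.999181 = 0.98971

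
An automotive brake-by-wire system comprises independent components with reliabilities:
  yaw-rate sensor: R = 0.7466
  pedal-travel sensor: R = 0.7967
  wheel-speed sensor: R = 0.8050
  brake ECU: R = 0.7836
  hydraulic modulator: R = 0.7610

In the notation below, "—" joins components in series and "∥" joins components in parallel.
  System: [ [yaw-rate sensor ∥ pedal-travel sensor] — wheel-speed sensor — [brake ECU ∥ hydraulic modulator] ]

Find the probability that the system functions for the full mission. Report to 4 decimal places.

Parallel (yaw-rate sensor and pedal-travel sensor): 1 − (1 − 0.746600)(1 − 0.796700) = 0.948484
Parallel (brake ECU and hydraulic modulator): 1 − (1 − 0.783600)(1 − 0.761000) = 0.948280
Series ([0.948484], wheel-speed sensor, and [0.948280]): 0.948484 × 0.805000 × 0.948280 = 0.7240

0.7240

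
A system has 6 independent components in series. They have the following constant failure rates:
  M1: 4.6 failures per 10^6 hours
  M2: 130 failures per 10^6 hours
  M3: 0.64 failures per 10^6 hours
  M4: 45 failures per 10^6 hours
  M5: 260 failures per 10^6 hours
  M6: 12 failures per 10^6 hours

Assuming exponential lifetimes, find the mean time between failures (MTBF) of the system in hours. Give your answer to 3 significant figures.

2210

Series of exponential components: λ_sys = Σ λ_i
λ_sys = 0.0000046 + 0.00013 + 0.00000064 + 0.000045 + 0.00026 + 0.000012 = 4.5224e-04 /h
MTBF = 1 / λ_sys = 2210 h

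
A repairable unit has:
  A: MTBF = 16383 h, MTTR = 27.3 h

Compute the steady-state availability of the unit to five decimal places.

0.99834

A(A) = MTBF/(MTBF+MTTR) = 16383/(16383+27.3) = 0.99834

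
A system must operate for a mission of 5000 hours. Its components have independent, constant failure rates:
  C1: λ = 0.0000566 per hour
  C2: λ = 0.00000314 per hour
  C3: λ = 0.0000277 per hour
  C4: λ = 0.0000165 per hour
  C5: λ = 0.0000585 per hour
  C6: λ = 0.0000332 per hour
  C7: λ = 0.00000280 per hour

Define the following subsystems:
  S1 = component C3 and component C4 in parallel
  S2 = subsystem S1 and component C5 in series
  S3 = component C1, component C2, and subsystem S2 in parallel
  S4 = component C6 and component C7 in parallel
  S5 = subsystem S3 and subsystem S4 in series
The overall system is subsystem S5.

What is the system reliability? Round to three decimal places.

0.997

R(C1) = exp(−0.0000566 × 5000) = 0.75352
R(C2) = exp(−0.00000314 × 5000) = 0.98442
R(C3) = exp(−0.0000277 × 5000) = 0.87066
R(C4) = exp(−0.0000165 × 5000) = 0.92081
R(C5) = exp(−0.0000585 × 5000) = 0.74640
R(C6) = exp(−0.0000332 × 5000) = 0.84705
R(C7) = exp(−0.00000280 × 5000) = 0.98610
Parallel (C3 and C4): 1 − (1 − 0.87066)(1 − 0.92081) = 0.98976
Series ([0.98976] and C5): 0.98976 × 0.74640 = 0.73876
Parallel (C1, C2, and [0.73876]): 1 − (1 − 0.75352)(1 − 0.98442)(1 − 0.73876) = 0.99900
Parallel (C6 and C7): 1 − (1 − 0.84705)(1 − 0.98610) = 0.99787
Series ([0.99900] and [0.99787]): 0.99900 × 0.99787 = 0.997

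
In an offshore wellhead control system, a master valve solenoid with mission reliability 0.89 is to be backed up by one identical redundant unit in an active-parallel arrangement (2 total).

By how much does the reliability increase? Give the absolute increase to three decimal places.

0.098

R_before = 0.89
R_after = 1 − (1 − 0.89)^2 = 0.988
ΔR = 0.988 − 0.89 = 0.098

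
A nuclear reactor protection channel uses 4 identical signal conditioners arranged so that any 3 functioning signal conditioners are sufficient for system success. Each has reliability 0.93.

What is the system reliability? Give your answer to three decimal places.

0.973

R = Σ_{i=3}^{4} C(4,i) p^i (1−p)^{4−i} with p = 0.93
C(4,3)·0.93^3·0.07^1 = 0.22522
C(4,4)·0.93^4·0.07^0 = 0.74805
Sum = 0.973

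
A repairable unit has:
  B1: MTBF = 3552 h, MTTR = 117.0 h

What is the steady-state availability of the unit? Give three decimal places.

0.968

A(B1) = MTBF/(MTBF+MTTR) = 3552/(3552+117.0) = 0.968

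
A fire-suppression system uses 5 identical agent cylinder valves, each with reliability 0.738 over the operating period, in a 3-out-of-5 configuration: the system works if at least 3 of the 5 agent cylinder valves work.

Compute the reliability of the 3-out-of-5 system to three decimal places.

R = Σ_{i=3}^{5} C(5,i) p^i (1−p)^{5−i} with p = 0.738
C(5,3)·0.738^3·0.262^2 = 0.27591
C(5,4)·0.738^4·0.262^1 = 0.38859
C(5,5)·0.738^5·0.262^0 = 0.21892
Sum = 0.883

0.883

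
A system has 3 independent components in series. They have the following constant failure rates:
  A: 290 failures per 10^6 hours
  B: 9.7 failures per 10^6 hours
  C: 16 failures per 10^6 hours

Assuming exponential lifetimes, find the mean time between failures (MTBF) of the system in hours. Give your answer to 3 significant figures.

3170

Series of exponential components: λ_sys = Σ λ_i
λ_sys = 0.00029 + 0.0000097 + 0.000016 = 3.1570e-04 /h
MTBF = 1 / λ_sys = 3170 h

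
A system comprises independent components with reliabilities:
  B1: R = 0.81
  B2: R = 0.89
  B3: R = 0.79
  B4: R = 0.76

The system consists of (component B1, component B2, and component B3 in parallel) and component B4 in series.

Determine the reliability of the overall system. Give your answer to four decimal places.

0.7567

Parallel (B1, B2, and B3): 1 − (1 − 0.810000)(1 − 0.890000)(1 − 0.790000) = 0.995611
Series ([0.995611] and B4): 0.995611 × 0.760000 = 0.7567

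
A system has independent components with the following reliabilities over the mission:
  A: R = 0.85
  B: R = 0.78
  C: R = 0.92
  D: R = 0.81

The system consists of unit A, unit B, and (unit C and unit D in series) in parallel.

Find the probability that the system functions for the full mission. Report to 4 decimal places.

Series (C and D): 0.920000 × 0.810000 = 0.745200
Parallel (A, B, and [0.745200]): 1 − (1 − 0.850000)(1 − 0.780000)(1 − 0.745200) = 0.9916

0.9916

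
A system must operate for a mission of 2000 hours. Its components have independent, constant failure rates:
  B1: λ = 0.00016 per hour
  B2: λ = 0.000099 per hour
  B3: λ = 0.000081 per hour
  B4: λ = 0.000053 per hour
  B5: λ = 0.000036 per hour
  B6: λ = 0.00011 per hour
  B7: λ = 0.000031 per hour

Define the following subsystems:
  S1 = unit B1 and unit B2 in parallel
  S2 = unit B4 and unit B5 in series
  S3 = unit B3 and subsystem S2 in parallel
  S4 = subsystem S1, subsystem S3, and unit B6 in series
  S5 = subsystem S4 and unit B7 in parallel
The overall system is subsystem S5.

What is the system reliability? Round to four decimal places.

R(B1) = exp(−0.00016 × 2000) = 0.726149
R(B2) = exp(−0.000099 × 2000) = 0.820370
R(B3) = exp(−0.000081 × 2000) = 0.850441
R(B4) = exp(−0.000053 × 2000) = 0.899425
R(B5) = exp(−0.000036 × 2000) = 0.930531
R(B6) = exp(−0.00011 × 2000) = 0.802519
R(B7) = exp(−0.000031 × 2000) = 0.939883
Parallel (B1 and B2): 1 − (1 − 0.726149)(1 − 0.820370) = 0.950808
Series (B4 and B5): 0.899425 × 0.930531 = 0.836943
Parallel (B3 and [0.836943]): 1 − (1 − 0.850441)(1 − 0.836943) = 0.975613
Series ([0.950808], [0.975613], and B6): 0.950808 × 0.975613 × 0.802519 = 0.744433
Parallel ([0.744433] and B7): 1 − (1 − 0.744433)(1 − 0.939883) = 0.9846

0.9846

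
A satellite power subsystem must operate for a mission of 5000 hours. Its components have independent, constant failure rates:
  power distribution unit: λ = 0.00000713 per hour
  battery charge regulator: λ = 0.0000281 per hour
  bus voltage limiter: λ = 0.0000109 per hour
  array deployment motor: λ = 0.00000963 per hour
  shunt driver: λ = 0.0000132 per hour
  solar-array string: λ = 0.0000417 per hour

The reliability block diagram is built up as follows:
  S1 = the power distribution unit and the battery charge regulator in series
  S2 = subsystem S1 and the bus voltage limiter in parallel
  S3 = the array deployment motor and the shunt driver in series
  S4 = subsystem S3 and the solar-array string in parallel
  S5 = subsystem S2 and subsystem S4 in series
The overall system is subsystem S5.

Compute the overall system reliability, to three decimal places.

0.971

R(power distribution unit) = exp(−0.00000713 × 5000) = 0.96498
R(battery charge regulator) = exp(−0.0000281 × 5000) = 0.86892
R(bus voltage limiter) = exp(−0.0000109 × 5000) = 0.94696
R(array deployment motor) = exp(−0.00000963 × 5000) = 0.95299
R(shunt driver) = exp(−0.0000132 × 5000) = 0.93613
R(solar-array string) = exp(−0.0000417 × 5000) = 0.81180
Series (power distribution unit and battery charge regulator): 0.96498 × 0.86892 = 0.83849
Parallel ([0.83849] and bus voltage limiter): 1 − (1 − 0.83849)(1 − 0.94696) = 0.99143
Series (array deployment motor and shunt driver): 0.95299 × 0.93613 = 0.89212
Parallel ([0.89212] and solar-array string): 1 − (1 − 0.89212)(1 − 0.81180) = 0.97970
Series ([0.99143] and [0.97970]): 0.99143 × 0.97970 = 0.971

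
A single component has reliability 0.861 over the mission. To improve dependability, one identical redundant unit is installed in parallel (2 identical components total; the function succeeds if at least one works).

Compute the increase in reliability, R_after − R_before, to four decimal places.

R_before = 0.861
R_after = 1 − (1 − 0.861)^2 = 0.9807
ΔR = 0.9807 − 0.861 = 0.1197

0.1197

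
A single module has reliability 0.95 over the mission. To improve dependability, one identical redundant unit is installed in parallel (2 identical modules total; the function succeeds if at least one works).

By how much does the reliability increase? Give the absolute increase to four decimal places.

0.0475

R_before = 0.95
R_after = 1 − (1 − 0.95)^2 = 0.9975
ΔR = 0.9975 − 0.95 = 0.0475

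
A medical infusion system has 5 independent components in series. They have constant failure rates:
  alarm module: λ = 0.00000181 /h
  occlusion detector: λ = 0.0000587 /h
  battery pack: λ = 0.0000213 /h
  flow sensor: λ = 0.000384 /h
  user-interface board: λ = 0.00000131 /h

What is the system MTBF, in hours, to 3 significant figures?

Series of exponential components: λ_sys = Σ λ_i
λ_sys = 0.00000181 + 0.0000587 + 0.0000213 + 0.000384 + 0.00000131 = 4.6712e-04 /h
MTBF = 1 / λ_sys = 2140 h

2140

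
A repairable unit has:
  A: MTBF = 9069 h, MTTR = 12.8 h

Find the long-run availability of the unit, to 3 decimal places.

0.999

A(A) = MTBF/(MTBF+MTTR) = 9069/(9069+12.8) = 0.999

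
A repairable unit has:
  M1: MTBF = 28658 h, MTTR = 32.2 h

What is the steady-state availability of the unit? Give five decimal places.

0.99888

A(M1) = MTBF/(MTBF+MTTR) = 28658/(28658+32.2) = 0.99888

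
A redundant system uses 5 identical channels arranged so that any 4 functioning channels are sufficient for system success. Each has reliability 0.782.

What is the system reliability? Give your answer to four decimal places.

R = Σ_{i=4}^{5} C(5,i) p^i (1−p)^{5−i} with p = 0.782
C(5,4)·0.782^4·0.218^1 = 0.407618
C(5,5)·0.782^5·0.218^0 = 0.292438
Sum = 0.7001

0.7001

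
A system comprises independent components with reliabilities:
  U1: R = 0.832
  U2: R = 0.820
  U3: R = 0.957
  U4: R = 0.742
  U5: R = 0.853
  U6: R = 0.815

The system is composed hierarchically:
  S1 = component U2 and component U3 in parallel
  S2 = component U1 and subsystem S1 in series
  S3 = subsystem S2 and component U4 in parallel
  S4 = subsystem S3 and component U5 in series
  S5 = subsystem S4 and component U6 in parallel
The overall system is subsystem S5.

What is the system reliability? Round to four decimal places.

Parallel (U2 and U3): 1 − (1 − 0.820000)(1 − 0.957000) = 0.992260
Series (U1 and [0.992260]): 0.832000 × 0.992260 = 0.825560
Parallel ([0.825560] and U4): 1 − (1 − 0.825560)(1 − 0.742000) = 0.954994
Series ([0.954994] and U5): 0.954994 × 0.853000 = 0.814610
Parallel ([0.814610] and U6): 1 − (1 − 0.814610)(1 − 0.815000) = 0.9657

0.9657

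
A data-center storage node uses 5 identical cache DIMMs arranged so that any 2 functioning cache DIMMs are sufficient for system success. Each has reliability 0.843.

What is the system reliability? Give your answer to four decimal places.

R = Σ_{i=2}^{5} C(5,i) p^i (1−p)^{5−i} with p = 0.843
C(5,2)·0.843^2·0.157^3 = 0.027501
C(5,3)·0.843^3·0.157^2 = 0.147667
C(5,4)·0.843^4·0.157^1 = 0.396442
C(5,5)·0.843^5·0.157^0 = 0.425734
Sum = 0.9973

0.9973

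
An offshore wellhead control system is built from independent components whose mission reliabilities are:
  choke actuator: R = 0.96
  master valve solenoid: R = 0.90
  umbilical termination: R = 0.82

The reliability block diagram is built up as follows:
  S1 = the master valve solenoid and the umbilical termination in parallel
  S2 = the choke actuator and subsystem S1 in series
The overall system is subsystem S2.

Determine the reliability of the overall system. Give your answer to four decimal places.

Parallel (master valve solenoid and umbilical termination): 1 − (1 − 0.900000)(1 − 0.820000) = 0.982000
Series (choke actuator and [0.982000]): 0.960000 × 0.982000 = 0.9427

0.9427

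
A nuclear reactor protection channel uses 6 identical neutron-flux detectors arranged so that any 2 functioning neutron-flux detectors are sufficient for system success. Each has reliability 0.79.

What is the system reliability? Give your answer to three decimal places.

0.998

R = Σ_{i=2}^{6} C(6,i) p^i (1−p)^{6−i} with p = 0.79
C(6,2)·0.79^2·0.21^4 = 0.01821
C(6,3)·0.79^3·0.21^3 = 0.09132
C(6,4)·0.79^4·0.21^2 = 0.25765
C(6,5)·0.79^5·0.21^1 = 0.38771
C(6,6)·0.79^6·0.21^0 = 0.24309
Sum = 0.998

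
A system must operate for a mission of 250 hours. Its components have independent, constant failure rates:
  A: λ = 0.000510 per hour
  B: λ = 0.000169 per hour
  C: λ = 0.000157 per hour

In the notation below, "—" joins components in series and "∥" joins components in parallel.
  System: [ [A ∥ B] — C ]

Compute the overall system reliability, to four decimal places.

0.9567

R(A) = exp(−0.000510 × 250) = 0.880293
R(B) = exp(−0.000169 × 250) = 0.958630
R(C) = exp(−0.000157 × 250) = 0.961510
Parallel (A and B): 1 − (1 − 0.880293)(1 − 0.958630) = 0.995048
Series ([0.995048] and C): 0.995048 × 0.961510 = 0.9567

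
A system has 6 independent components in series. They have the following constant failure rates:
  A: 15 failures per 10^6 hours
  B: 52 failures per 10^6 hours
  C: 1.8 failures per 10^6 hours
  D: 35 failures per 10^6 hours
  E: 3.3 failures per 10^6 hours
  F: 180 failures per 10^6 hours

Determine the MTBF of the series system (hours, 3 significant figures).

Series of exponential components: λ_sys = Σ λ_i
λ_sys = 0.000015 + 0.000052 + 0.0000018 + 0.000035 + 0.0000033 + 0.00018 = 2.8710e-04 /h
MTBF = 1 / λ_sys = 3480 h

3480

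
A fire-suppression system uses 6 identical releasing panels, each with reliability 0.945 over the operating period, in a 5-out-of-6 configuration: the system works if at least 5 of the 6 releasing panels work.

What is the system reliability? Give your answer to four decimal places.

R = Σ_{i=5}^{6} C(6,i) p^i (1−p)^{6−i} with p = 0.945
C(6,5)·0.945^5·0.055^1 = 0.248698
C(6,6)·0.945^6·0.055^0 = 0.712182
Sum = 0.9609

0.9609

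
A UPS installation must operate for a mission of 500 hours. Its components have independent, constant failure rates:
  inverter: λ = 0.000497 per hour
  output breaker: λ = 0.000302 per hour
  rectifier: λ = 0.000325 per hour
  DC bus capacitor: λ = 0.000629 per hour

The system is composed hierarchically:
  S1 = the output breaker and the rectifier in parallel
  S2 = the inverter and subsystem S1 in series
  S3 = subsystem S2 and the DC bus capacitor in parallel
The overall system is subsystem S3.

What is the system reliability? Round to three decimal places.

0.936

R(inverter) = exp(−0.000497 × 500) = 0.77997
R(output breaker) = exp(−0.000302 × 500) = 0.85985
R(rectifier) = exp(−0.000325 × 500) = 0.85002
R(DC bus capacitor) = exp(−0.000629 × 500) = 0.73015
Parallel (output breaker and rectifier): 1 − (1 − 0.85985)(1 − 0.85002) = 0.97898
Series (inverter and [0.97898]): 0.77997 × 0.97898 = 0.76358
Parallel ([0.76358] and DC bus capacitor): 1 − (1 − 0.76358)(1 − 0.73015) = 0.936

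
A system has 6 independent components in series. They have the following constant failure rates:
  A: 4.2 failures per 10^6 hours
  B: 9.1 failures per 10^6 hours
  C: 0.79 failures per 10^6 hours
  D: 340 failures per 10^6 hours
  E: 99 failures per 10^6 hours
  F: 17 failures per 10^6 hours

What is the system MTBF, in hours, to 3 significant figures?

Series of exponential components: λ_sys = Σ λ_i
λ_sys = 0.0000042 + 0.0000091 + 0.00000079 + 0.00034 + 0.000099 + 0.000017 = 4.7009e-04 /h
MTBF = 1 / λ_sys = 2130 h

2130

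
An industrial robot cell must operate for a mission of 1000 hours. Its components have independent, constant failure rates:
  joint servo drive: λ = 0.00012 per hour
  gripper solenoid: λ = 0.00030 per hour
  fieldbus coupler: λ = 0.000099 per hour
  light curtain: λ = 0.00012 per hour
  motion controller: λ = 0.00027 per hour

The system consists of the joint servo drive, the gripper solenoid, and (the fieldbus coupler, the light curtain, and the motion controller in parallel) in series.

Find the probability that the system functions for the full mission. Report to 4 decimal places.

0.6554

R(joint servo drive) = exp(−0.00012 × 1000) = 0.886920
R(gripper solenoid) = exp(−0.00030 × 1000) = 0.740818
R(fieldbus coupler) = exp(−0.000099 × 1000) = 0.905743
R(light curtain) = exp(−0.00012 × 1000) = 0.886920
R(motion controller) = exp(−0.00027 × 1000) = 0.763379
Parallel (fieldbus coupler, light curtain, and motion controller): 1 − (1 − 0.905743)(1 − 0.886920)(1 − 0.763379) = 0.997478
Series (joint servo drive, gripper solenoid, and [0.997478]): 0.886920 × 0.740818 × 0.997478 = 0.6554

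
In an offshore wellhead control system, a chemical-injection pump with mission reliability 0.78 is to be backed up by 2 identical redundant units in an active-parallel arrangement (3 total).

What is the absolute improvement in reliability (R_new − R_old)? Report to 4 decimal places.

R_before = 0.78
R_after = 1 − (1 − 0.78)^3 = 0.9894
ΔR = 0.9894 − 0.78 = 0.2094

0.2094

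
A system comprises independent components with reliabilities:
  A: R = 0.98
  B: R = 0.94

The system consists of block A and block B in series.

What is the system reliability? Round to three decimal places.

Series (A and B): 0.98000 × 0.94000 = 0.921

0.921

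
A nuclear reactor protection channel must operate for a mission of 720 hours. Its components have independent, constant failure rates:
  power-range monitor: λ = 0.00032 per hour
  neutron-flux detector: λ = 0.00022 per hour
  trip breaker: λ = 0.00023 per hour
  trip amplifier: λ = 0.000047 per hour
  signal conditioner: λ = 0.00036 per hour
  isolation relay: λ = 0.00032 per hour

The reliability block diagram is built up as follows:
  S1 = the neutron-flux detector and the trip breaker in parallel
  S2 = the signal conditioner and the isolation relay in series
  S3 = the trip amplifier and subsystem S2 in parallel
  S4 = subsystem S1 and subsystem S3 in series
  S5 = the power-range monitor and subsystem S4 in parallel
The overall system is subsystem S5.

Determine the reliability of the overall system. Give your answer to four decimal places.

R(power-range monitor) = exp(−0.00032 × 720) = 0.794216
R(neutron-flux detector) = exp(−0.00022 × 720) = 0.853508
R(trip breaker) = exp(−0.00023 × 720) = 0.847385
R(trip amplifier) = exp(−0.000047 × 720) = 0.966726
R(signal conditioner) = exp(−0.00036 × 720) = 0.771669
R(isolation relay) = exp(−0.00032 × 720) = 0.794216
Parallel (neutron-flux detector and trip breaker): 1 − (1 − 0.853508)(1 − 0.847385) = 0.977643
Series (signal conditioner and isolation relay): 0.771669 × 0.794216 = 0.612872
Parallel (trip amplifier and [0.612872]): 1 − (1 − 0.966726)(1 − 0.612872) = 0.987119
Series ([0.977643] and [0.987119]): 0.977643 × 0.987119 = 0.965050
Parallel (power-range monitor and [0.965050]): 1 − (1 − 0.794216)(1 − 0.965050) = 0.9928

0.9928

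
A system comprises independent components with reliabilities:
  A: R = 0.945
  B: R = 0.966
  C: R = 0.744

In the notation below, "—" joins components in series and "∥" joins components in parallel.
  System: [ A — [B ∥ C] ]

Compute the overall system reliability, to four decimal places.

Parallel (B and C): 1 − (1 − 0.966000)(1 − 0.744000) = 0.991296
Series (A and [0.991296]): 0.945000 × 0.991296 = 0.9368

0.9368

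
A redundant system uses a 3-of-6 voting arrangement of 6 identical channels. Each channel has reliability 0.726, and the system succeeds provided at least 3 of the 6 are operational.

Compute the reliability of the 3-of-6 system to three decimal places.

R = Σ_{i=3}^{6} C(6,i) p^i (1−p)^{6−i} with p = 0.726
C(6,3)·0.726^3·0.274^3 = 0.15743
C(6,4)·0.726^4·0.274^2 = 0.31285
C(6,5)·0.726^5·0.274^1 = 0.33158
C(6,6)·0.726^6·0.274^0 = 0.14643
Sum = 0.948

0.948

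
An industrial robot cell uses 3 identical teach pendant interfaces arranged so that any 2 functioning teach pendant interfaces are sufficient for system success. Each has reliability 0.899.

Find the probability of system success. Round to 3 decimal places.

R = Σ_{i=2}^{3} C(3,i) p^i (1−p)^{3−i} with p = 0.899
C(3,2)·0.899^2·0.101^1 = 0.24488
C(3,3)·0.899^3·0.101^0 = 0.72657
Sum = 0.971

0.971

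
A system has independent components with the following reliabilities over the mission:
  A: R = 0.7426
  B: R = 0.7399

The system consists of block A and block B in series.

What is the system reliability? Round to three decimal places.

0.549

Series (A and B): 0.74260 × 0.73990 = 0.549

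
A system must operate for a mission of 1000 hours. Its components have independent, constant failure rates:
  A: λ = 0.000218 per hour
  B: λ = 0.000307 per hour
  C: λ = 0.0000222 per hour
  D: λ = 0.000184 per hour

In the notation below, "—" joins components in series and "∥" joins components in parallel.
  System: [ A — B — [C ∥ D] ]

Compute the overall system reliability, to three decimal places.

R(A) = exp(−0.000218 × 1000) = 0.80413
R(B) = exp(−0.000307 × 1000) = 0.73565
R(C) = exp(−0.0000222 × 1000) = 0.97804
R(D) = exp(−0.000184 × 1000) = 0.83194
Parallel (C and D): 1 − (1 − 0.97804)(1 − 0.83194) = 0.99631
Series (A, B, and [0.99631]): 0.80413 × 0.73565 × 0.99631 = 0.589

0.589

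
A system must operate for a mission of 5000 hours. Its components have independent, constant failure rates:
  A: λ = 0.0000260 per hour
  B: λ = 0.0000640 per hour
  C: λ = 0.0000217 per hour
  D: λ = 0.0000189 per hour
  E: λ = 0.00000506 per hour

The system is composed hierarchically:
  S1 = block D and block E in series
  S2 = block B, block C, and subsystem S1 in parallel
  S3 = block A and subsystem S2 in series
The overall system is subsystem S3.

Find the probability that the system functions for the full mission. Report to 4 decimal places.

0.8753

R(A) = exp(−0.0000260 × 5000) = 0.878095
R(B) = exp(−0.0000640 × 5000) = 0.726149
R(C) = exp(−0.0000217 × 5000) = 0.897179
R(D) = exp(−0.0000189 × 5000) = 0.909828
R(E) = exp(−0.00000506 × 5000) = 0.975017
Series (D and E): 0.909828 × 0.975017 = 0.887098
Parallel (B, C, and [0.887098]): 1 − (1 − 0.726149)(1 − 0.897179)(1 − 0.887098) = 0.996821
Series (A and [0.996821]): 0.878095 × 0.996821 = 0.8753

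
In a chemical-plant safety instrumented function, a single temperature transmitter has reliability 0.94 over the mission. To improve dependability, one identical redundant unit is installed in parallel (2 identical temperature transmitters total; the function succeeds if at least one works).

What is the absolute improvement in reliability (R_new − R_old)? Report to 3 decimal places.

0.056

R_before = 0.94
R_after = 1 − (1 − 0.94)^2 = 0.996
ΔR = 0.996 − 0.94 = 0.056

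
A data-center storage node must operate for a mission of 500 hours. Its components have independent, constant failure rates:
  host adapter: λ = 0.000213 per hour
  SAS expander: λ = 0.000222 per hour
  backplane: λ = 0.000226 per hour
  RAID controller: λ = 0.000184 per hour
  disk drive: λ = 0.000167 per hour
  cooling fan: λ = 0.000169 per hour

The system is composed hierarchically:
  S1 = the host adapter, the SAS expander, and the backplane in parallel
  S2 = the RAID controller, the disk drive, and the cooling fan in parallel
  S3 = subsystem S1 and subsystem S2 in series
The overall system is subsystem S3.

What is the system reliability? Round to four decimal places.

0.9983

R(host adapter) = exp(−0.000213 × 500) = 0.898975
R(SAS expander) = exp(−0.000222 × 500) = 0.894939
R(backplane) = exp(−0.000226 × 500) = 0.893151
R(RAID controller) = exp(−0.000184 × 500) = 0.912105
R(disk drive) = exp(−0.000167 × 500) = 0.919891
R(cooling fan) = exp(−0.000169 × 500) = 0.918972
Parallel (host adapter, SAS expander, and backplane): 1 − (1 − 0.898975)(1 − 0.894939)(1 − 0.893151) = 0.998866
Parallel (RAID controller, disk drive, and cooling fan): 1 − (1 − 0.912105)(1 − 0.919891)(1 − 0.918972) = 0.999429
Series ([0.998866] and [0.999429]): 0.998866 × 0.999429 = 0.9983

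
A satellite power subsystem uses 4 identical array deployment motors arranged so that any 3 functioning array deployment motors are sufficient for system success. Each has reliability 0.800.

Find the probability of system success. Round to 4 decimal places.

0.8192

R = Σ_{i=3}^{4} C(4,i) p^i (1−p)^{4−i} with p = 0.800
C(4,3)·0.800^3·0.200^1 = 0.409600
C(4,4)·0.800^4·0.200^0 = 0.409600
Sum = 0.8192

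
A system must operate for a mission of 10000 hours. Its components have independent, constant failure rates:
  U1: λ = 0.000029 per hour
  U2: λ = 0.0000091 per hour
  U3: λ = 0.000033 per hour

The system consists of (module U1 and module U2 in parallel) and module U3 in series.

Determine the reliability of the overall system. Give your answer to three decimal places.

0.703

R(U1) = exp(−0.000029 × 10000) = 0.74826
R(U2) = exp(−0.0000091 × 10000) = 0.91302
R(U3) = exp(−0.000033 × 10000) = 0.71892
Parallel (U1 and U2): 1 − (1 − 0.74826)(1 − 0.91302) = 0.97810
Series ([0.97810] and U3): 0.97810 × 0.71892 = 0.703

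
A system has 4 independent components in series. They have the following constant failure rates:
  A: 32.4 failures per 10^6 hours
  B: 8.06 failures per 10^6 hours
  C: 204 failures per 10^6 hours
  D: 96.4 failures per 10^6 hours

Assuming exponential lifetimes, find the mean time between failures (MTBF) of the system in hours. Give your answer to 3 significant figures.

2930

Series of exponential components: λ_sys = Σ λ_i
λ_sys = 0.0000324 + 0.00000806 + 0.000204 + 0.0000964 = 3.4086e-04 /h
MTBF = 1 / λ_sys = 2930 h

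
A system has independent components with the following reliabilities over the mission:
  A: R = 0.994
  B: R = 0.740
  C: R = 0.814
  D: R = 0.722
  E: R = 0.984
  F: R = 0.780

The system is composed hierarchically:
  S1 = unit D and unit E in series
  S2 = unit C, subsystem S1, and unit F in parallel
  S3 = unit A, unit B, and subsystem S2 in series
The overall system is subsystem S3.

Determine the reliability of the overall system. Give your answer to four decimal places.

Series (D and E): 0.722000 × 0.984000 = 0.710448
Parallel (C, [0.710448], and F): 1 − (1 − 0.814000)(1 − 0.710448)(1 − 0.780000) = 0.988152
Series (A, B, and [0.988152]): 0.994000 × 0.740000 × 0.988152 = 0.7268

0.7268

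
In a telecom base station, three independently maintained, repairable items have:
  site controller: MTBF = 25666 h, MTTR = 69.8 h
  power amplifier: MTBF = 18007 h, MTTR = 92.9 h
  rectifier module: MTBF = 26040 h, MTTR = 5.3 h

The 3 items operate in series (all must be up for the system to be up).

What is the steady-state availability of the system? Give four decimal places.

A(site controller) = MTBF/(MTBF+MTTR) = 25666/(25666+69.8) = 0.997288
A(power amplifier) = MTBF/(MTBF+MTTR) = 18007/(18007+92.9) = 0.994867
A(rectifier module) = MTBF/(MTBF+MTTR) = 26040/(26040+5.3) = 0.999797
Series availability: 0.997288 × 0.994867 × 0.999797 = 0.9920

0.9920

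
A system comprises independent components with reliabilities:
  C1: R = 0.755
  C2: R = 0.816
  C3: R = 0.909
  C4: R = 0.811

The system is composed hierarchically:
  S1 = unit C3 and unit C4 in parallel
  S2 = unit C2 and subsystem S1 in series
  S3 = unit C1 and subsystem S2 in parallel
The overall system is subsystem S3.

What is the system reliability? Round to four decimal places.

Parallel (C3 and C4): 1 − (1 − 0.909000)(1 − 0.811000) = 0.982801
Series (C2 and [0.982801]): 0.816000 × 0.982801 = 0.801966
Parallel (C1 and [0.801966]): 1 − (1 − 0.755000)(1 − 0.801966) = 0.9515

0.9515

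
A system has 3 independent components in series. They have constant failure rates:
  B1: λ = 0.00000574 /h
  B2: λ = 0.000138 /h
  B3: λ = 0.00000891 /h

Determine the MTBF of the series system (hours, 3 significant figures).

6550

Series of exponential components: λ_sys = Σ λ_i
λ_sys = 0.00000574 + 0.000138 + 0.00000891 = 1.5265e-04 /h
MTBF = 1 / λ_sys = 6550 h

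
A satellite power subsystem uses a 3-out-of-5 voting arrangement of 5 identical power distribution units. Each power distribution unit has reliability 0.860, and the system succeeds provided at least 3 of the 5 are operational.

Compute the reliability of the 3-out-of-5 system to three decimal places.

R = Σ_{i=3}^{5} C(5,i) p^i (1−p)^{5−i} with p = 0.860
C(5,3)·0.860^3·0.140^2 = 0.12467
C(5,4)·0.860^4·0.140^1 = 0.38291
C(5,5)·0.860^5·0.140^0 = 0.47043
Sum = 0.978

0.978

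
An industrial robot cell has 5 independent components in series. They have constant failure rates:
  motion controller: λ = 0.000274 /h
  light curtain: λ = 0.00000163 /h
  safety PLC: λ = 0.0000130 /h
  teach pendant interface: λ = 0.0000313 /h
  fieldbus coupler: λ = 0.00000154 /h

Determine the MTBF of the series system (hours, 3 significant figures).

Series of exponential components: λ_sys = Σ λ_i
λ_sys = 0.000274 + 0.00000163 + 0.0000130 + 0.0000313 + 0.00000154 = 3.2147e-04 /h
MTBF = 1 / λ_sys = 3110 h

3110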